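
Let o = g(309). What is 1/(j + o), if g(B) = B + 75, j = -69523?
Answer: -1/69139 ≈ -1.4464e-5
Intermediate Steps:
g(B) = 75 + B
o = 384 (o = 75 + 309 = 384)
1/(j + o) = 1/(-69523 + 384) = 1/(-69139) = -1/69139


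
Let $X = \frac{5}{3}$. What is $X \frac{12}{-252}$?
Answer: $- \frac{5}{63} \approx -0.079365$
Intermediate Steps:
$X = \frac{5}{3}$ ($X = 5 \cdot \frac{1}{3} = \frac{5}{3} \approx 1.6667$)
$X \frac{12}{-252} = \frac{5 \frac{12}{-252}}{3} = \frac{5 \cdot 12 \left(- \frac{1}{252}\right)}{3} = \frac{5}{3} \left(- \frac{1}{21}\right) = - \frac{5}{63}$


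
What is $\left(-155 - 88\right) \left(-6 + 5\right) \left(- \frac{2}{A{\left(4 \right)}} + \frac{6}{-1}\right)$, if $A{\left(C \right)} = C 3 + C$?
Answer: $- \frac{11907}{8} \approx -1488.4$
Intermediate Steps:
$A{\left(C \right)} = 4 C$ ($A{\left(C \right)} = 3 C + C = 4 C$)
$\left(-155 - 88\right) \left(-6 + 5\right) \left(- \frac{2}{A{\left(4 \right)}} + \frac{6}{-1}\right) = \left(-155 - 88\right) \left(-6 + 5\right) \left(- \frac{2}{4 \cdot 4} + \frac{6}{-1}\right) = - 243 \left(- (- \frac{2}{16} + 6 \left(-1\right))\right) = - 243 \left(- (\left(-2\right) \frac{1}{16} - 6)\right) = - 243 \left(- (- \frac{1}{8} - 6)\right) = - 243 \left(\left(-1\right) \left(- \frac{49}{8}\right)\right) = \left(-243\right) \frac{49}{8} = - \frac{11907}{8}$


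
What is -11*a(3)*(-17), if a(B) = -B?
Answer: -561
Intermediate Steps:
-11*a(3)*(-17) = -(-11)*3*(-17) = -11*(-3)*(-17) = 33*(-17) = -561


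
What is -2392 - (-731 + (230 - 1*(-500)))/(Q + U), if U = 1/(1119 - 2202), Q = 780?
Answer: -2020614605/844739 ≈ -2392.0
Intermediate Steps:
U = -1/1083 (U = 1/(-1083) = -1/1083 ≈ -0.00092336)
-2392 - (-731 + (230 - 1*(-500)))/(Q + U) = -2392 - (-731 + (230 - 1*(-500)))/(780 - 1/1083) = -2392 - (-731 + (230 + 500))/844739/1083 = -2392 - (-731 + 730)*1083/844739 = -2392 - (-1)*1083/844739 = -2392 - 1*(-1083/844739) = -2392 + 1083/844739 = -2020614605/844739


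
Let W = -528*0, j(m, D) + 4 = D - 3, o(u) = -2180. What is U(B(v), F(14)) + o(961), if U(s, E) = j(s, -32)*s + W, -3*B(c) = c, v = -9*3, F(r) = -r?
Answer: -2531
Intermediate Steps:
v = -27
j(m, D) = -7 + D (j(m, D) = -4 + (D - 3) = -4 + (-3 + D) = -7 + D)
B(c) = -c/3
W = 0
U(s, E) = -39*s (U(s, E) = (-7 - 32)*s + 0 = -39*s + 0 = -39*s)
U(B(v), F(14)) + o(961) = -(-13)*(-27) - 2180 = -39*9 - 2180 = -351 - 2180 = -2531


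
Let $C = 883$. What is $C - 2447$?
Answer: $-1564$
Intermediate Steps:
$C - 2447 = 883 - 2447 = -1564$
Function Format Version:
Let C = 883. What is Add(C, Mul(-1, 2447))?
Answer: -1564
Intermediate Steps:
Add(C, Mul(-1, 2447)) = Add(883, Mul(-1, 2447)) = Add(883, -2447) = -1564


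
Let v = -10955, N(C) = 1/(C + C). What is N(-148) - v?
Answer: 3242679/296 ≈ 10955.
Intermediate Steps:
N(C) = 1/(2*C)
N(-148) - v = (½)/(-148) - 1*(-10955) = (½)*(-1/148) + 10955 = -1/296 + 10955 = 3242679/296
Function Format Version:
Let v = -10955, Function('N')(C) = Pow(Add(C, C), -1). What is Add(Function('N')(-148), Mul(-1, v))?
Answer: Rational(3242679, 296) ≈ 10955.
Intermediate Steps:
Function('N')(C) = Mul(Rational(1, 2), Pow(C, -1)) (Function('N')(C) = Pow(Mul(2, C), -1) = Mul(Rational(1, 2), Pow(C, -1)))
Add(Function('N')(-148), Mul(-1, v)) = Add(Mul(Rational(1, 2), Pow(-148, -1)), Mul(-1, -10955)) = Add(Mul(Rational(1, 2), Rational(-1, 148)), 10955) = Add(Rational(-1, 296), 10955) = Rational(3242679, 296)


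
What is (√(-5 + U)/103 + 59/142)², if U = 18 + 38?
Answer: 37958293/213919876 + 59*√51/7313 ≈ 0.23506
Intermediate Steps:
U = 56
(√(-5 + U)/103 + 59/142)² = (√(-5 + 56)/103 + 59/142)² = (√51*(1/103) + 59*(1/142))² = (√51/103 + 59/142)² = (59/142 + √51/103)²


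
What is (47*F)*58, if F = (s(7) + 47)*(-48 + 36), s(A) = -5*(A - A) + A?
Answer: -1766448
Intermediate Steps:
s(A) = A (s(A) = -5*0 + A = 0 + A = A)
F = -648 (F = (7 + 47)*(-48 + 36) = 54*(-12) = -648)
(47*F)*58 = (47*(-648))*58 = -30456*58 = -1766448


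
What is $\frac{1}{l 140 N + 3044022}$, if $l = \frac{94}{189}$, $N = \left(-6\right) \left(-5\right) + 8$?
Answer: $\frac{27}{82260034} \approx 3.2823 \cdot 10^{-7}$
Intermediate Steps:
$N = 38$ ($N = 30 + 8 = 38$)
$l = \frac{94}{189}$ ($l = 94 \cdot \frac{1}{189} = \frac{94}{189} \approx 0.49735$)
$\frac{1}{l 140 N + 3044022} = \frac{1}{\frac{94}{189} \cdot 140 \cdot 38 + 3044022} = \frac{1}{\frac{1880}{27} \cdot 38 + 3044022} = \frac{1}{\frac{71440}{27} + 3044022} = \frac{1}{\frac{82260034}{27}} = \frac{27}{82260034}$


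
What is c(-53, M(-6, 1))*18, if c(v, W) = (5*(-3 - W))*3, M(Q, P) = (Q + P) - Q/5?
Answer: 216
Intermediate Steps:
M(Q, P) = P + 4*Q/5 (M(Q, P) = (P + Q) - Q/5 = P + 4*Q/5)
c(v, W) = -45 - 15*W (c(v, W) = (-15 - 5*W)*3 = -45 - 15*W)
c(-53, M(-6, 1))*18 = (-45 - 15*(1 + (⅘)*(-6)))*18 = (-45 - 15*(1 - 24/5))*18 = (-45 - 15*(-19/5))*18 = (-45 + 57)*18 = 12*18 = 216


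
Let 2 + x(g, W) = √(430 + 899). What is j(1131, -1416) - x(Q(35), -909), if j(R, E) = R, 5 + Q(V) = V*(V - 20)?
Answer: 1133 - √1329 ≈ 1096.5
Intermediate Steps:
Q(V) = -5 + V*(-20 + V) (Q(V) = -5 + V*(V - 20) = -5 + V*(-20 + V))
x(g, W) = -2 + √1329 (x(g, W) = -2 + √(430 + 899) = -2 + √1329)
j(1131, -1416) - x(Q(35), -909) = 1131 - (-2 + √1329) = 1131 + (2 - √1329) = 1133 - √1329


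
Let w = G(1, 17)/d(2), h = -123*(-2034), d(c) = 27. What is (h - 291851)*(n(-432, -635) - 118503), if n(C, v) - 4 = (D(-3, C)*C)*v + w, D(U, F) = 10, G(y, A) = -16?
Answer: -2952953314459/27 ≈ -1.0937e+11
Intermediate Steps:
h = 250182
w = -16/27 ≈ -0.59259
n(C, v) = 92/27 + 10*C*v (n(C, v) = 4 + ((10*C)*v - 16/27) = 4 + (10*C*v - 16/27) = 4 + (-16/27 + 10*C*v) = 92/27 + 10*C*v)
(h - 291851)*(n(-432, -635) - 118503) = (250182 - 291851)*((92/27 + 10*(-432)*(-635)) - 118503) = -41669*((92/27 + 2743200) - 118503) = -41669*(74066492/27 - 118503) = -41669*70866911/27 = -2952953314459/27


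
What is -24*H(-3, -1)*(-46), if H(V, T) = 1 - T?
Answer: 2208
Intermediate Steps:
-24*H(-3, -1)*(-46) = -24*(1 - 1*(-1))*(-46) = -24*(1 + 1)*(-46) = -24*2*(-46) = -48*(-46) = 2208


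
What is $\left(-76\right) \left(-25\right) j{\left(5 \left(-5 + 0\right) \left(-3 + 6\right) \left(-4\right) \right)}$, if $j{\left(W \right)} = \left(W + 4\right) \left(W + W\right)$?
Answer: $346560000$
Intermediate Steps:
$j{\left(W \right)} = 2 W \left(4 + W\right)$ ($j{\left(W \right)} = \left(4 + W\right) 2 W = 2 W \left(4 + W\right)$)
$\left(-76\right) \left(-25\right) j{\left(5 \left(-5 + 0\right) \left(-3 + 6\right) \left(-4\right) \right)} = \left(-76\right) \left(-25\right) 2 \cdot 5 \left(-5 + 0\right) \left(-3 + 6\right) \left(-4\right) \left(4 + 5 \left(-5 + 0\right) \left(-3 + 6\right) \left(-4\right)\right) = 1900 \cdot 2 \cdot 5 \left(\left(-5\right) 3\right) \left(-4\right) \left(4 + 5 \left(\left(-5\right) 3\right) \left(-4\right)\right) = 1900 \cdot 2 \cdot 5 \left(-15\right) \left(-4\right) \left(4 + 5 \left(-15\right) \left(-4\right)\right) = 1900 \cdot 2 \left(\left(-75\right) \left(-4\right)\right) \left(4 - -300\right) = 1900 \cdot 2 \cdot 300 \left(4 + 300\right) = 1900 \cdot 2 \cdot 300 \cdot 304 = 1900 \cdot 182400 = 346560000$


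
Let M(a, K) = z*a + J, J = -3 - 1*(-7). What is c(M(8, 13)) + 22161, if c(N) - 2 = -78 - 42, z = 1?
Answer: 22043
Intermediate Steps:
J = 4 (J = -3 + 7 = 4)
M(a, K) = 4 + a (M(a, K) = 1*a + 4 = a + 4 = 4 + a)
c(N) = -118 (c(N) = 2 + (-78 - 42) = 2 - 120 = -118)
c(M(8, 13)) + 22161 = -118 + 22161 = 22043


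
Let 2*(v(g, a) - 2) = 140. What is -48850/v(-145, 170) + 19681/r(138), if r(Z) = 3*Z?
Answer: -522413/828 ≈ -630.93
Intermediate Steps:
v(g, a) = 72 (v(g, a) = 2 + (1/2)*140 = 2 + 70 = 72)
-48850/v(-145, 170) + 19681/r(138) = -48850/72 + 19681/((3*138)) = -48850*1/72 + 19681/414 = -24425/36 + 19681*(1/414) = -24425/36 + 19681/414 = -522413/828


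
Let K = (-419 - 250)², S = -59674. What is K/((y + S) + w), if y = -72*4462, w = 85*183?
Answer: -447561/365383 ≈ -1.2249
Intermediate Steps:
w = 15555
y = -321264
K = 447561 (K = (-669)² = 447561)
K/((y + S) + w) = 447561/((-321264 - 59674) + 15555) = 447561/(-380938 + 15555) = 447561/(-365383) = 447561*(-1/365383) = -447561/365383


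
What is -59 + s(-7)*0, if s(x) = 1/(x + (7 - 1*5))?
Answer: -59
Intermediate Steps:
s(x) = 1/(2 + x) (s(x) = 1/(x + (7 - 5)) = 1/(x + 2) = 1/(2 + x))
-59 + s(-7)*0 = -59 + 0/(2 - 7) = -59 + 0/(-5) = -59 - ⅕*0 = -59 + 0 = -59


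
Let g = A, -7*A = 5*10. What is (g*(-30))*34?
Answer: 51000/7 ≈ 7285.7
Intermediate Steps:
A = -50/7 (A = -5*10/7 = -⅐*50 = -50/7 ≈ -7.1429)
g = -50/7 ≈ -7.1429
(g*(-30))*34 = -50/7*(-30)*34 = (1500/7)*34 = 51000/7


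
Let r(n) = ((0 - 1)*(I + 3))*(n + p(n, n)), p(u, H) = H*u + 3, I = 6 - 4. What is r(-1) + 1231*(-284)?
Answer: -349619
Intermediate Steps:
I = 2
p(u, H) = 3 + H*u
r(n) = -15 - 5*n - 5*n² (r(n) = ((0 - 1)*(2 + 3))*(n + (3 + n*n)) = (-1*5)*(n + (3 + n²)) = -5*(3 + n + n²) = -15 - 5*n - 5*n²)
r(-1) + 1231*(-284) = (-15 - 5*(-1) - 5*(-1)²) + 1231*(-284) = (-15 + 5 - 5*1) - 349604 = (-15 + 5 - 5) - 349604 = -15 - 349604 = -349619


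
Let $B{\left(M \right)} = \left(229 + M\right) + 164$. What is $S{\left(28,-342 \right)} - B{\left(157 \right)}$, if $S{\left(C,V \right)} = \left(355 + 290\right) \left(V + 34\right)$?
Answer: $-199210$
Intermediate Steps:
$S{\left(C,V \right)} = 21930 + 645 V$ ($S{\left(C,V \right)} = 645 \left(34 + V\right) = 21930 + 645 V$)
$B{\left(M \right)} = 393 + M$
$S{\left(28,-342 \right)} - B{\left(157 \right)} = \left(21930 + 645 \left(-342\right)\right) - \left(393 + 157\right) = \left(21930 - 220590\right) - 550 = -198660 - 550 = -199210$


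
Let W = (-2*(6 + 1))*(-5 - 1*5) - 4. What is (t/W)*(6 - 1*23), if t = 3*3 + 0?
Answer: -9/8 ≈ -1.1250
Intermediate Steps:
W = 136 (W = (-2*7)*(-5 - 5) - 4 = -14*(-10) - 4 = 140 - 4 = 136)
t = 9 (t = 9 + 0 = 9)
(t/W)*(6 - 1*23) = (9/136)*(6 - 1*23) = ((1/136)*9)*(6 - 23) = (9/136)*(-17) = -9/8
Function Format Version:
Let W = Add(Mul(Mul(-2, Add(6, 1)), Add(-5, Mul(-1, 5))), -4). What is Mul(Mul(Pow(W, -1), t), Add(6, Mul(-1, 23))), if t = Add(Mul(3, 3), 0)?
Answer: Rational(-9, 8) ≈ -1.1250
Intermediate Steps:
W = 136 (W = Add(Mul(Mul(-2, 7), Add(-5, -5)), -4) = Add(Mul(-14, -10), -4) = Add(140, -4) = 136)
t = 9 (t = Add(9, 0) = 9)
Mul(Mul(Pow(W, -1), t), Add(6, Mul(-1, 23))) = Mul(Mul(Pow(136, -1), 9), Add(6, Mul(-1, 23))) = Mul(Mul(Rational(1, 136), 9), Add(6, -23)) = Mul(Rational(9, 136), -17) = Rational(-9, 8)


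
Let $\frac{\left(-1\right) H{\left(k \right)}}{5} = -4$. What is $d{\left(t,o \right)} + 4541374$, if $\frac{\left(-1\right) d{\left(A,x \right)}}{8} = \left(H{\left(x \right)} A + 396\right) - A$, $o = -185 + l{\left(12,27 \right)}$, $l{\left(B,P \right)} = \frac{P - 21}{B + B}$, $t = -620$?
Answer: $4632446$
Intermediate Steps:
$l{\left(B,P \right)} = \frac{-21 + P}{2 B}$
$H{\left(k \right)} = 20$ ($H{\left(k \right)} = \left(-5\right) \left(-4\right) = 20$)
$o = - \frac{739}{4}$ ($o = -185 + \frac{-21 + 27}{2 \cdot 12} = -185 + \frac{1}{2} \cdot \frac{1}{12} \cdot 6 = -185 + \frac{1}{4} = - \frac{739}{4} \approx -184.75$)
$d{\left(A,x \right)} = -3168 - 152 A$ ($d{\left(A,x \right)} = - 8 \left(\left(20 A + 396\right) - A\right) = - 8 \left(\left(396 + 20 A\right) - A\right) = - 8 \left(396 + 19 A\right) = -3168 - 152 A$)
$d{\left(t,o \right)} + 4541374 = \left(-3168 - -94240\right) + 4541374 = \left(-3168 + 94240\right) + 4541374 = 91072 + 4541374 = 4632446$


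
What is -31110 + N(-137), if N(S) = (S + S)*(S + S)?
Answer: 43966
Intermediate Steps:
N(S) = 4*S² (N(S) = (2*S)*(2*S) = 4*S²)
-31110 + N(-137) = -31110 + 4*(-137)² = -31110 + 4*18769 = -31110 + 75076 = 43966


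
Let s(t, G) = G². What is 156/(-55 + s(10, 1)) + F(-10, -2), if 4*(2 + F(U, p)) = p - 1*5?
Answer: -239/36 ≈ -6.6389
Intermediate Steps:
F(U, p) = -13/4 + p/4 (F(U, p) = -2 + (p - 1*5)/4 = -2 + (p - 5)/4 = -2 + (-5 + p)/4 = -2 + (-5/4 + p/4) = -13/4 + p/4)
156/(-55 + s(10, 1)) + F(-10, -2) = 156/(-55 + 1²) + (-13/4 + (¼)*(-2)) = 156/(-55 + 1) + (-13/4 - ½) = 156/(-54) - 15/4 = -1/54*156 - 15/4 = -26/9 - 15/4 = -239/36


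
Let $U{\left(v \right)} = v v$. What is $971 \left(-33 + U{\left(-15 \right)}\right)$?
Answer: $186432$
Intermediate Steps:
$U{\left(v \right)} = v^{2}$
$971 \left(-33 + U{\left(-15 \right)}\right) = 971 \left(-33 + \left(-15\right)^{2}\right) = 971 \left(-33 + 225\right) = 971 \cdot 192 = 186432$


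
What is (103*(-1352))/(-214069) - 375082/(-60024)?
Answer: 44326065401/6424638828 ≈ 6.8994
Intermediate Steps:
(103*(-1352))/(-214069) - 375082/(-60024) = -139256*(-1/214069) - 375082*(-1/60024) = 139256/214069 + 187541/30012 = 44326065401/6424638828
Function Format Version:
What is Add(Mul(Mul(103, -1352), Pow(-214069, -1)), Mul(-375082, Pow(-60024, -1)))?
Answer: Rational(44326065401, 6424638828) ≈ 6.8994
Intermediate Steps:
Add(Mul(Mul(103, -1352), Pow(-214069, -1)), Mul(-375082, Pow(-60024, -1))) = Add(Mul(-139256, Rational(-1, 214069)), Mul(-375082, Rational(-1, 60024))) = Add(Rational(139256, 214069), Rational(187541, 30012)) = Rational(44326065401, 6424638828)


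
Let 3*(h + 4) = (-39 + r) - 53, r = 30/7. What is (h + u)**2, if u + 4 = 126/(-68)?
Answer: 779023921/509796 ≈ 1528.1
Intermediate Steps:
r = 30/7 (r = 30*(1/7) = 30/7 ≈ 4.2857)
u = -199/34 (u = -4 + 126/(-68) = -4 + 126*(-1/68) = -4 - 63/34 = -199/34 ≈ -5.8529)
h = -698/21 (h = -4 + ((-39 + 30/7) - 53)/3 = -4 + (-243/7 - 53)/3 = -4 + (1/3)*(-614/7) = -4 - 614/21 = -698/21 ≈ -33.238)
(h + u)**2 = (-698/21 - 199/34)**2 = (-27911/714)**2 = 779023921/509796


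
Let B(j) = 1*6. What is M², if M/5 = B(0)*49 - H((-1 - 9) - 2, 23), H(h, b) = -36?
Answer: 2722500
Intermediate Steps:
B(j) = 6
M = 1650 (M = 5*(6*49 - 1*(-36)) = 5*(294 + 36) = 5*330 = 1650)
M² = 1650² = 2722500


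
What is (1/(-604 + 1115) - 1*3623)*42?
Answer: -11108112/73 ≈ -1.5217e+5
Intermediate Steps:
(1/(-604 + 1115) - 1*3623)*42 = (1/511 - 3623)*42 = -1851352/511*42 = -11108112/73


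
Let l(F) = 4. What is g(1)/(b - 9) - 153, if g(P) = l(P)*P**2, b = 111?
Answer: -7801/51 ≈ -152.96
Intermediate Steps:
g(P) = 4*P**2
g(1)/(b - 9) - 153 = (4*1**2)/(111 - 9) - 153 = (4*1)/102 - 153 = (1/102)*4 - 153 = 2/51 - 153 = -7801/51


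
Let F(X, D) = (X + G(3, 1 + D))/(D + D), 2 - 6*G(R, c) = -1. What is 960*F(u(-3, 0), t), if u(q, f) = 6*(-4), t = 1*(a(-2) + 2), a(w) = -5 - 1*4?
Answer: 11280/7 ≈ 1611.4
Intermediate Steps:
a(w) = -9 (a(w) = -5 - 4 = -9)
G(R, c) = ½ (G(R, c) = ⅓ - ⅙*(-1) = ⅓ + ⅙ = ½)
t = -7 (t = 1*(-9 + 2) = 1*(-7) = -7)
u(q, f) = -24
F(X, D) = (½ + X)/(2*D) (F(X, D) = (X + ½)/(D + D) = (½ + X)/((2*D)) = (½ + X)*(1/(2*D)) = (½ + X)/(2*D))
960*F(u(-3, 0), t) = 960*((¼)*(1 + 2*(-24))/(-7)) = 960*((¼)*(-⅐)*(1 - 48)) = 960*((¼)*(-⅐)*(-47)) = 960*(47/28) = 11280/7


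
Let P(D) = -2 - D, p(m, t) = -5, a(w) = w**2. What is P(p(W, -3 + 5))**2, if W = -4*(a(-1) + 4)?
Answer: 9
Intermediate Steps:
W = -20 (W = -4*((-1)**2 + 4) = -4*(1 + 4) = -4*5 = -20)
P(p(W, -3 + 5))**2 = (-2 - 1*(-5))**2 = (-2 + 5)**2 = 3**2 = 9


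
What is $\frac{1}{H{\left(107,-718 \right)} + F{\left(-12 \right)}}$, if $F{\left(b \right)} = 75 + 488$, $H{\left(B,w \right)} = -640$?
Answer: $- \frac{1}{77} \approx -0.012987$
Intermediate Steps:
$F{\left(b \right)} = 563$
$\frac{1}{H{\left(107,-718 \right)} + F{\left(-12 \right)}} = \frac{1}{-640 + 563} = \frac{1}{-77} = - \frac{1}{77}$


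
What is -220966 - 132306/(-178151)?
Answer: -39365181560/178151 ≈ -2.2097e+5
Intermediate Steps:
-220966 - 132306/(-178151) = -220966 - 132306*(-1/178151) = -220966 + 132306/178151 = -39365181560/178151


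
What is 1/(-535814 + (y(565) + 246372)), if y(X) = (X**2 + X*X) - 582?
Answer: 1/348426 ≈ 2.8700e-6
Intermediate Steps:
y(X) = -582 + 2*X**2 (y(X) = (X**2 + X**2) - 582 = 2*X**2 - 582 = -582 + 2*X**2)
1/(-535814 + (y(565) + 246372)) = 1/(-535814 + ((-582 + 2*565**2) + 246372)) = 1/(-535814 + ((-582 + 2*319225) + 246372)) = 1/(-535814 + ((-582 + 638450) + 246372)) = 1/(-535814 + (637868 + 246372)) = 1/(-535814 + 884240) = 1/348426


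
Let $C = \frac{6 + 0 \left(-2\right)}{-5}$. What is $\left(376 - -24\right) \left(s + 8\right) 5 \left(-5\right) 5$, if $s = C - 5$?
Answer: $-90000$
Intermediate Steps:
$C = - \frac{6}{5}$ ($C = \left(6 + 0\right) \left(- \frac{1}{5}\right) = 6 \left(- \frac{1}{5}\right) = - \frac{6}{5} \approx -1.2$)
$s = - \frac{31}{5}$ ($s = - \frac{6}{5} - 5 = - \frac{31}{5} \approx -6.2$)
$\left(376 - -24\right) \left(s + 8\right) 5 \left(-5\right) 5 = \left(376 - -24\right) \left(- \frac{31}{5} + 8\right) 5 \left(-5\right) 5 = \left(376 + 24\right) \frac{9 \left(\left(-25\right) 5\right)}{5} = 400 \cdot \frac{9}{5} \left(-125\right) = 400 \left(-225\right) = -90000$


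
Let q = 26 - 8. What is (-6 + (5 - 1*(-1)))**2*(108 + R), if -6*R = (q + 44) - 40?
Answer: 0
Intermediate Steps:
q = 18
R = -11/3 (R = -((18 + 44) - 40)/6 = -(62 - 40)/6 = -1/6*22 = -11/3 ≈ -3.6667)
(-6 + (5 - 1*(-1)))**2*(108 + R) = (-6 + (5 - 1*(-1)))**2*(108 - 11/3) = (-6 + (5 + 1))**2*(313/3) = (-6 + 6)**2*(313/3) = 0**2*(313/3) = 0*(313/3) = 0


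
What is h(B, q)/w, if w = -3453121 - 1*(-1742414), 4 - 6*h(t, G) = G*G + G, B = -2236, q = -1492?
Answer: 1112284/5132121 ≈ 0.21673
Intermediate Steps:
h(t, G) = 2/3 - G/6 - G**2/6 (h(t, G) = 2/3 - (G*G + G)/6 = 2/3 - (G**2 + G)/6 = 2/3 - (G + G**2)/6 = 2/3 + (-G/6 - G**2/6) = 2/3 - G/6 - G**2/6)
w = -1710707 (w = -3453121 + 1742414 = -1710707)
h(B, q)/w = (2/3 - 1/6*(-1492) - 1/6*(-1492)**2)/(-1710707) = (2/3 + 746/3 - 1/6*2226064)*(-1/1710707) = (2/3 + 746/3 - 1113032/3)*(-1/1710707) = -1112284/3*(-1/1710707) = 1112284/5132121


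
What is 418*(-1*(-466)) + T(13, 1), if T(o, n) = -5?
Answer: 194783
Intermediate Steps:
418*(-1*(-466)) + T(13, 1) = 418*(-1*(-466)) - 5 = 418*466 - 5 = 194788 - 5 = 194783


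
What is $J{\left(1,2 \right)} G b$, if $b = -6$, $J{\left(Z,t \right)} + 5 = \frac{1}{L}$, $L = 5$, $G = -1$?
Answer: $- \frac{144}{5} \approx -28.8$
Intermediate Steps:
$J{\left(Z,t \right)} = - \frac{24}{5}$ ($J{\left(Z,t \right)} = -5 + \frac{1}{5} = - \frac{24}{5}$)
$J{\left(1,2 \right)} G b = \left(- \frac{24}{5}\right) \left(-1\right) \left(-6\right) = \frac{24}{5} \left(-6\right) = - \frac{144}{5}$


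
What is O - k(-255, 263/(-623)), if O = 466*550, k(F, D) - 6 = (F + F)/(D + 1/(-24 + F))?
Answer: 1887710933/7400 ≈ 2.5510e+5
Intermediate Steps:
k(F, D) = 6 + 2*F/(D + 1/(-24 + F)) (k(F, D) = 6 + (F + F)/(D + 1/(-24 + F)) = 6 + (2*F)/(D + 1/(-24 + F)) = 6 + 2*F/(D + 1/(-24 + F)))
O = 256300
O - k(-255, 263/(-623)) = 256300 - 2*(3 + (-255)² - 18936/(-623) - 24*(-255) + 3*(263/(-623))*(-255))/(1 - 6312/(-623) + (263/(-623))*(-255)) = 256300 - 2*(3 + 65025 - 18936*(-1)/623 + 6120 + 3*(263*(-1/623))*(-255))/(1 - 6312*(-1)/623 + (263*(-1/623))*(-255)) = 256300 - 2*(3 + 65025 - 72*(-263/623) + 6120 + 3*(-263/623)*(-255))/(1 - 24*(-263/623) - 263/623*(-255)) = 256300 - 2*(3 + 65025 + 18936/623 + 6120 + 201195/623)/(1 + 6312/623 + 67065/623) = 256300 - 2*44545335/(74000/623*623) = 256300 - 2*623*44545335/(74000*623) = 256300 - 1*8909067/7400 = 256300 - 8909067/7400 = 1887710933/7400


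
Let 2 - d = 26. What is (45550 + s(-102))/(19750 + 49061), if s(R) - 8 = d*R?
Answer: 16002/22937 ≈ 0.69765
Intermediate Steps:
d = -24 (d = 2 - 1*26 = 2 - 26 = -24)
s(R) = 8 - 24*R
(45550 + s(-102))/(19750 + 49061) = (45550 + (8 - 24*(-102)))/(19750 + 49061) = (45550 + (8 + 2448))/68811 = (45550 + 2456)*(1/68811) = 48006*(1/68811) = 16002/22937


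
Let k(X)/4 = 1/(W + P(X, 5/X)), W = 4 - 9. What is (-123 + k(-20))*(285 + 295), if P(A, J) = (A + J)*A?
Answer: -356671/5 ≈ -71334.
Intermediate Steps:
P(A, J) = A*(A + J)
W = -5
k(X) = 4/(-5 + X*(X + 5/X))
(-123 + k(-20))*(285 + 295) = (-123 + 4/(-20)²)*(285 + 295) = (-123 + 4*(1/400))*580 = (-123 + 1/100)*580 = -12299/100*580 = -356671/5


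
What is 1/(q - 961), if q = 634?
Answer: -1/327 ≈ -0.0030581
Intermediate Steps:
1/(q - 961) = 1/(634 - 961) = 1/(-327) = -1/327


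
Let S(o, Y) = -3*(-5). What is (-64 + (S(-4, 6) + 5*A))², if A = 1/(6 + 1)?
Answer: 114244/49 ≈ 2331.5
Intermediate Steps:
S(o, Y) = 15
A = ⅐ (A = 1/7 = ⅐ ≈ 0.14286)
(-64 + (S(-4, 6) + 5*A))² = (-64 + (15 + 5*(⅐)))² = (-64 + (15 + 5/7))² = (-64 + 110/7)² = (-338/7)² = 114244/49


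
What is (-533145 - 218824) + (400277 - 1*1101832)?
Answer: -1453524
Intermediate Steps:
(-533145 - 218824) + (400277 - 1*1101832) = -751969 + (400277 - 1101832) = -751969 - 701555 = -1453524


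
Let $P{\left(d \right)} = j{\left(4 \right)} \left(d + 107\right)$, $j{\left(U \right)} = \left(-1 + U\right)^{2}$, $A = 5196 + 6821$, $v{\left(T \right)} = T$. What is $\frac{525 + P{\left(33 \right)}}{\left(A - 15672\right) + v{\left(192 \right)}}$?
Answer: $- \frac{1785}{3463} \approx -0.51545$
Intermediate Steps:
$A = 12017$
$P{\left(d \right)} = 963 + 9 d$ ($P{\left(d \right)} = \left(-1 + 4\right)^{2} \left(d + 107\right) = 3^{2} \left(107 + d\right) = 9 \left(107 + d\right) = 963 + 9 d$)
$\frac{525 + P{\left(33 \right)}}{\left(A - 15672\right) + v{\left(192 \right)}} = \frac{525 + \left(963 + 9 \cdot 33\right)}{\left(12017 - 15672\right) + 192} = \frac{525 + \left(963 + 297\right)}{-3655 + 192} = \frac{525 + 1260}{-3463} = 1785 \left(- \frac{1}{3463}\right) = - \frac{1785}{3463}$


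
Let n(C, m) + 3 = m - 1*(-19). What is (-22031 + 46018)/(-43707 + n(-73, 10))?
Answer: -23987/43681 ≈ -0.54914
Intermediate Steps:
n(C, m) = 16 + m (n(C, m) = -3 + (m - 1*(-19)) = -3 + (m + 19) = -3 + (19 + m) = 16 + m)
(-22031 + 46018)/(-43707 + n(-73, 10)) = (-22031 + 46018)/(-43707 + (16 + 10)) = 23987/(-43707 + 26) = 23987/(-43681) = 23987*(-1/43681) = -23987/43681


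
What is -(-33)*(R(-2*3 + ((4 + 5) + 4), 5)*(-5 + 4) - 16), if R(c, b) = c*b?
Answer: -1683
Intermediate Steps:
R(c, b) = b*c
-(-33)*(R(-2*3 + ((4 + 5) + 4), 5)*(-5 + 4) - 16) = -(-33)*((5*(-2*3 + ((4 + 5) + 4)))*(-5 + 4) - 16) = -(-33)*((5*(-6 + (9 + 4)))*(-1) - 16) = -(-33)*((5*(-6 + 13))*(-1) - 16) = -(-33)*((5*7)*(-1) - 16) = -(-33)*(35*(-1) - 16) = -(-33)*(-35 - 16) = -(-33)*(-51) = -1*1683 = -1683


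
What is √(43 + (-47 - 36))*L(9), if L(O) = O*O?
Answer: 162*I*√10 ≈ 512.29*I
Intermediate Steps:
L(O) = O²
√(43 + (-47 - 36))*L(9) = √(43 + (-47 - 36))*9² = √(43 - 83)*81 = √(-40)*81 = (2*I*√10)*81 = 162*I*√10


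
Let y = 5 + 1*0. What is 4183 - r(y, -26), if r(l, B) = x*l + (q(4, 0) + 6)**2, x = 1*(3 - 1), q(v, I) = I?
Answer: 4137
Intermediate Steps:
x = 2 (x = 1*2 = 2)
y = 5 (y = 5 + 0 = 5)
r(l, B) = 36 + 2*l (r(l, B) = 2*l + (0 + 6)**2 = 2*l + 6**2 = 2*l + 36 = 36 + 2*l)
4183 - r(y, -26) = 4183 - (36 + 2*5) = 4183 - (36 + 10) = 4183 - 1*46 = 4183 - 46 = 4137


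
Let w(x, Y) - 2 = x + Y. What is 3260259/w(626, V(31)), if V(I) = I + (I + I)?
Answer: 31653/7 ≈ 4521.9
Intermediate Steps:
V(I) = 3*I (V(I) = I + 2*I = 3*I)
w(x, Y) = 2 + Y + x (w(x, Y) = 2 + (x + Y) = 2 + (Y + x) = 2 + Y + x)
3260259/w(626, V(31)) = 3260259/(2 + 3*31 + 626) = 3260259/(2 + 93 + 626) = 3260259/721 = 3260259*(1/721) = 31653/7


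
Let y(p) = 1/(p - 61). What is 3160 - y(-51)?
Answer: 353921/112 ≈ 3160.0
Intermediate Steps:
y(p) = 1/(-61 + p)
3160 - y(-51) = 3160 - 1/(-61 - 51) = 3160 - 1/(-112) = 3160 - 1*(-1/112) = 3160 + 1/112 = 353921/112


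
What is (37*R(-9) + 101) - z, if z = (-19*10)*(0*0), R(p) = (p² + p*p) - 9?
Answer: 5762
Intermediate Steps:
R(p) = -9 + 2*p² (R(p) = (p² + p²) - 9 = 2*p² - 9 = -9 + 2*p²)
z = 0 (z = -190*0 = 0)
(37*R(-9) + 101) - z = (37*(-9 + 2*(-9)²) + 101) - 1*0 = (37*(-9 + 2*81) + 101) + 0 = (37*(-9 + 162) + 101) + 0 = (37*153 + 101) + 0 = (5661 + 101) + 0 = 5762 + 0 = 5762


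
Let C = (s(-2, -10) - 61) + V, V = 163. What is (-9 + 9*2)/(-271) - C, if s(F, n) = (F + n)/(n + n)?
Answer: -139068/1355 ≈ -102.63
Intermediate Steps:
s(F, n) = (F + n)/(2*n) (s(F, n) = (F + n)/((2*n)) = (F + n)*(1/(2*n)) = (F + n)/(2*n))
C = 513/5 (C = ((½)*(-2 - 10)/(-10) - 61) + 163 = ((½)*(-⅒)*(-12) - 61) + 163 = (⅗ - 61) + 163 = -302/5 + 163 = 513/5 ≈ 102.60)
(-9 + 9*2)/(-271) - C = (-9 + 9*2)/(-271) - 1*513/5 = (-9 + 18)*(-1/271) - 513/5 = 9*(-1/271) - 513/5 = -9/271 - 513/5 = -139068/1355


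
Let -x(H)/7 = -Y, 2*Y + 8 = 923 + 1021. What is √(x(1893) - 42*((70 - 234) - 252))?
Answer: 2*√6062 ≈ 155.72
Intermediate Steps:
Y = 968 (Y = -4 + (923 + 1021)/2 = -4 + (½)*1944 = -4 + 972 = 968)
x(H) = 6776 (x(H) = -(-7)*968 = -7*(-968) = 6776)
√(x(1893) - 42*((70 - 234) - 252)) = √(6776 - 42*((70 - 234) - 252)) = √(6776 - 42*(-164 - 252)) = √(6776 - 42*(-416)) = √(6776 + 17472) = √24248 = 2*√6062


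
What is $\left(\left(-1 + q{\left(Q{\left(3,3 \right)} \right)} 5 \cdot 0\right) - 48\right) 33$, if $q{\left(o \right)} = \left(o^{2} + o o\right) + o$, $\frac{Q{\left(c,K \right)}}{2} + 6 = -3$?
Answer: $-1617$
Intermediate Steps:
$Q{\left(c,K \right)} = -18$ ($Q{\left(c,K \right)} = -12 + 2 \left(-3\right) = -12 - 6 = -18$)
$q{\left(o \right)} = o + 2 o^{2}$ ($q{\left(o \right)} = \left(o^{2} + o^{2}\right) + o = 2 o^{2} + o = o + 2 o^{2}$)
$\left(\left(-1 + q{\left(Q{\left(3,3 \right)} \right)} 5 \cdot 0\right) - 48\right) 33 = \left(\left(-1 + - 18 \left(1 + 2 \left(-18\right)\right) 5 \cdot 0\right) - 48\right) 33 = \left(\left(-1 + - 18 \left(1 - 36\right) 5 \cdot 0\right) - 48\right) 33 = \left(\left(-1 + \left(-18\right) \left(-35\right) 5 \cdot 0\right) - 48\right) 33 = \left(\left(-1 + 630 \cdot 5 \cdot 0\right) - 48\right) 33 = \left(\left(-1 + 3150 \cdot 0\right) - 48\right) 33 = \left(\left(-1 + 0\right) - 48\right) 33 = \left(-1 - 48\right) 33 = \left(-49\right) 33 = -1617$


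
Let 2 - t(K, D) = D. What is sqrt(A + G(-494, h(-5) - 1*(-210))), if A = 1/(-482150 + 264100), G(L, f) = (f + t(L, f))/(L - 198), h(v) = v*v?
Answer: I*sqrt(840660803)/538895 ≈ 0.053803*I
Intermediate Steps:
t(K, D) = 2 - D
h(v) = v**2
G(L, f) = 2/(-198 + L) (G(L, f) = (f + (2 - f))/(L - 198) = 2/(-198 + L))
A = -1/218050 (A = 1/(-218050) = -1/218050 ≈ -4.5861e-6)
sqrt(A + G(-494, h(-5) - 1*(-210))) = sqrt(-1/218050 + 2/(-198 - 494)) = sqrt(-1/218050 + 2/(-692)) = sqrt(-1/218050 + 2*(-1/692)) = sqrt(-1/218050 - 1/346) = sqrt(-54599/18861325) = I*sqrt(840660803)/538895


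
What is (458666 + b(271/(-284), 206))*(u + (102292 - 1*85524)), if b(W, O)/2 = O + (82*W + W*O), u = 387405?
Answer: 13158059759922/71 ≈ 1.8532e+11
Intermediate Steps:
b(W, O) = 2*O + 164*W + 2*O*W (b(W, O) = 2*(O + (82*W + W*O)) = 2*(O + (82*W + O*W)) = 2*(O + 82*W + O*W) = 2*O + 164*W + 2*O*W)
(458666 + b(271/(-284), 206))*(u + (102292 - 1*85524)) = (458666 + (2*206 + 164*(271/(-284)) + 2*206*(271/(-284))))*(387405 + (102292 - 1*85524)) = (458666 + (412 + 164*(271*(-1/284)) + 2*206*(271*(-1/284))))*(387405 + (102292 - 85524)) = (458666 + (412 + 164*(-271/284) + 2*206*(-271/284)))*(387405 + 16768) = (458666 + (412 - 11111/71 - 27913/71))*404173 = (458666 - 9772/71)*404173 = (32555514/71)*404173 = 13158059759922/71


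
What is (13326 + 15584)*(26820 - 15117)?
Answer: 338333730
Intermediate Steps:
(13326 + 15584)*(26820 - 15117) = 28910*11703 = 338333730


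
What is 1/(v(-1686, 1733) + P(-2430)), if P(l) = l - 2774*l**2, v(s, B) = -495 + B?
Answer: -1/16380193792 ≈ -6.1049e-11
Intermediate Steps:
1/(v(-1686, 1733) + P(-2430)) = 1/((-495 + 1733) - 2430*(1 - 2774*(-2430))) = 1/(1238 - 2430*(1 + 6740820)) = 1/(1238 - 2430*6740821) = 1/(1238 - 16380195030) = 1/(-16380193792) = -1/16380193792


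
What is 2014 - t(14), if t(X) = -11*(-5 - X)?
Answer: 1805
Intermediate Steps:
t(X) = 55 + 11*X
2014 - t(14) = 2014 - (55 + 11*14) = 2014 - (55 + 154) = 2014 - 1*209 = 2014 - 209 = 1805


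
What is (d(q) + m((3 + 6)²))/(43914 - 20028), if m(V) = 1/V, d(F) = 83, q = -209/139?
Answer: 3362/967383 ≈ 0.0034754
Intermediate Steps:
q = -209/139 (q = -209*1/139 = -209/139 ≈ -1.5036)
(d(q) + m((3 + 6)²))/(43914 - 20028) = (83 + 1/((3 + 6)²))/(43914 - 20028) = (83 + 1/(9²))/23886 = (83 + 1/81)*(1/23886) = (6724/81)*(1/23886) = 3362/967383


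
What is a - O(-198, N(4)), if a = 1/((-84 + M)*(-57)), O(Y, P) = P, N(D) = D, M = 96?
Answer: -2737/684 ≈ -4.0015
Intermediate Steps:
a = -1/684 (a = 1/((-84 + 96)*(-57)) = 1/(12*(-57)) = 1/(-684) = -1/684 ≈ -0.0014620)
a - O(-198, N(4)) = -1/684 - 1*4 = -1/684 - 4 = -2737/684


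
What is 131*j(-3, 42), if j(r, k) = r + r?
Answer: -786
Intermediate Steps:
j(r, k) = 2*r
131*j(-3, 42) = 131*(2*(-3)) = 131*(-6) = -786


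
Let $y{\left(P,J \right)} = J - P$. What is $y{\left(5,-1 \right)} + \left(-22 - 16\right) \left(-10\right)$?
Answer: $374$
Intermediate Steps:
$y{\left(5,-1 \right)} + \left(-22 - 16\right) \left(-10\right) = \left(-1 - 5\right) + \left(-22 - 16\right) \left(-10\right) = \left(-1 - 5\right) - -380 = -6 + 380 = 374$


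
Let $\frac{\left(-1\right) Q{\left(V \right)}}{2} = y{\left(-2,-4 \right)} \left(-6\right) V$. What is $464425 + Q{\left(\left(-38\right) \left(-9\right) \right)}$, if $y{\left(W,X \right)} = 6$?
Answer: $489049$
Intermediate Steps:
$Q{\left(V \right)} = 72 V$ ($Q{\left(V \right)} = - 2 \cdot 6 \left(-6\right) V = - 2 \left(- 36 V\right) = 72 V$)
$464425 + Q{\left(\left(-38\right) \left(-9\right) \right)} = 464425 + 72 \left(\left(-38\right) \left(-9\right)\right) = 464425 + 72 \cdot 342 = 464425 + 24624 = 489049$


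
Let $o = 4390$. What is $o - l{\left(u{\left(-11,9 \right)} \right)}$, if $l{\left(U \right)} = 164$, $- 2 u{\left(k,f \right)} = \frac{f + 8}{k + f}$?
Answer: $4226$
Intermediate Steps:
$u{\left(k,f \right)} = - \frac{8 + f}{2 \left(f + k\right)}$ ($u{\left(k,f \right)} = - \frac{\left(f + 8\right) \frac{1}{k + f}}{2} = - \frac{\left(8 + f\right) \frac{1}{f + k}}{2} = - \frac{\frac{1}{f + k} \left(8 + f\right)}{2} = - \frac{8 + f}{2 \left(f + k\right)}$)
$o - l{\left(u{\left(-11,9 \right)} \right)} = 4390 - 164 = 4226$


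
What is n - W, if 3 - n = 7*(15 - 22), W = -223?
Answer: 275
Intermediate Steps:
n = 52 (n = 3 - 7*(15 - 22) = 3 - 7*(-7) = 3 - 1*(-49) = 3 + 49 = 52)
n - W = 52 - 1*(-223) = 52 + 223 = 275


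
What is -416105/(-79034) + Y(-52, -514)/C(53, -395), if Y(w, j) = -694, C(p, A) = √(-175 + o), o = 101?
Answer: 416105/79034 + 347*I*√74/37 ≈ 5.2649 + 80.676*I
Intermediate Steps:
C(p, A) = I*√74 (C(p, A) = √(-175 + 101) = √(-74) = I*√74)
-416105/(-79034) + Y(-52, -514)/C(53, -395) = -416105/(-79034) - 694*(-I*√74/74) = -416105*(-1/79034) - (-347)*I*√74/37 = 416105/79034 + 347*I*√74/37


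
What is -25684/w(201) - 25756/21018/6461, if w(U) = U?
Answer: -193767943266/1516403161 ≈ -127.78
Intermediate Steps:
-25684/w(201) - 25756/21018/6461 = -25684/201 - 25756/21018/6461 = -25684*1/201 - 25756*1/21018*(1/6461) = -25684/201 - 12878/10509*1/6461 = -25684/201 - 12878/67898649 = -193767943266/1516403161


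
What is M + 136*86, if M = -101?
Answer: 11595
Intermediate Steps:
M + 136*86 = -101 + 136*86 = -101 + 11696 = 11595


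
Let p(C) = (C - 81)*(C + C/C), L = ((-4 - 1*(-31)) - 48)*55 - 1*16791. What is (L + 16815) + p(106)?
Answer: 1544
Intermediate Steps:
L = -17946 (L = ((-4 + 31) - 48)*55 - 16791 = (27 - 48)*55 - 16791 = -21*55 - 16791 = -1155 - 16791 = -17946)
p(C) = (1 + C)*(-81 + C) (p(C) = (-81 + C)*(C + 1) = (-81 + C)*(1 + C) = (1 + C)*(-81 + C))
(L + 16815) + p(106) = (-17946 + 16815) + (-81 + 106**2 - 80*106) = -1131 + (-81 + 11236 - 8480) = -1131 + 2675 = 1544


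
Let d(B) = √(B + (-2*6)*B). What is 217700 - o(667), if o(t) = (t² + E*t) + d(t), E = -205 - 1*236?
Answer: 66958 - I*√7337 ≈ 66958.0 - 85.656*I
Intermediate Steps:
d(B) = √11*√(-B) (d(B) = √(B - 12*B) = √(-11*B) = √11*√(-B))
E = -441 (E = -205 - 236 = -441)
o(t) = t² - 441*t + √11*√(-t) (o(t) = (t² - 441*t) + √11*√(-t) = t² - 441*t + √11*√(-t))
217700 - o(667) = 217700 - (667² - 441*667 + √11*√(-1*667)) = 217700 - (444889 - 294147 + √11*√(-667)) = 217700 - (444889 - 294147 + √11*(I*√667)) = 217700 - (444889 - 294147 + I*√7337) = 217700 - (150742 + I*√7337) = 217700 + (-150742 - I*√7337) = 66958 - I*√7337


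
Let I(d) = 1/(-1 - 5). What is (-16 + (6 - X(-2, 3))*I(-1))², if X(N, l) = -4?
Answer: 2809/9 ≈ 312.11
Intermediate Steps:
I(d) = -⅙ (I(d) = 1/(-6) = -⅙)
(-16 + (6 - X(-2, 3))*I(-1))² = (-16 + (6 - 1*(-4))*(-⅙))² = (-16 + (6 + 4)*(-⅙))² = (-16 + 10*(-⅙))² = (-16 - 5/3)² = (-53/3)² = 2809/9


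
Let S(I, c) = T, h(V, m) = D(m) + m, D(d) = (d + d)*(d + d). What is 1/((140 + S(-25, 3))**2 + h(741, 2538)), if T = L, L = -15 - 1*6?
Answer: 1/25782475 ≈ 3.8786e-8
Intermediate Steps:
D(d) = 4*d**2 (D(d) = (2*d)*(2*d) = 4*d**2)
L = -21 (L = -15 - 6 = -21)
T = -21
h(V, m) = m + 4*m**2 (h(V, m) = 4*m**2 + m = m + 4*m**2)
S(I, c) = -21
1/((140 + S(-25, 3))**2 + h(741, 2538)) = 1/((140 - 21)**2 + 2538*(1 + 4*2538)) = 1/(119**2 + 2538*(1 + 10152)) = 1/(14161 + 2538*10153) = 1/(14161 + 25768314) = 1/25782475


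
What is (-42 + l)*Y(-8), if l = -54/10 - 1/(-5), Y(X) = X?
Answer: 1888/5 ≈ 377.60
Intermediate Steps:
l = -26/5 (l = -54*⅒ - 1*(-⅕) = -27/5 + ⅕ = -26/5 ≈ -5.2000)
(-42 + l)*Y(-8) = (-42 - 26/5)*(-8) = -236/5*(-8) = 1888/5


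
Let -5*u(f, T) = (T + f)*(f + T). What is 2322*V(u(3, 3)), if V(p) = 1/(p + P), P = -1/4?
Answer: -46440/149 ≈ -311.68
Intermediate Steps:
u(f, T) = -(T + f)²/5 (u(f, T) = -(T + f)*(f + T)/5 = -(T + f)*(T + f)/5 = -(T + f)²/5)
P = -¼ (P = -1*¼ = -¼ ≈ -0.25000)
V(p) = 1/(-¼ + p) (V(p) = 1/(p - ¼) = 1/(-¼ + p))
2322*V(u(3, 3)) = 2322*(4/(-1 + 4*(-(3 + 3)²/5))) = 2322*(4/(-1 + 4*(-⅕*6²))) = 2322*(4/(-1 + 4*(-⅕*36))) = 2322*(4/(-1 + 4*(-36/5))) = 2322*(4/(-1 - 144/5)) = 2322*(4/(-149/5)) = 2322*(4*(-5/149)) = 2322*(-20/149) = -46440/149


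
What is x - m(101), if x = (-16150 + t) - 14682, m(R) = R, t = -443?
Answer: -31376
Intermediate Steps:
x = -31275 (x = (-16150 - 443) - 14682 = -16593 - 14682 = -31275)
x - m(101) = -31275 - 1*101 = -31275 - 101 = -31376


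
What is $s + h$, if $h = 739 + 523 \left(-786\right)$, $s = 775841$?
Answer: $365502$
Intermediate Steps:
$h = -410339$ ($h = 739 - 411078 = -410339$)
$s + h = 775841 - 410339 = 365502$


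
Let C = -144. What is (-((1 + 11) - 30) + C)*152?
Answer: -19152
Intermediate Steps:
(-((1 + 11) - 30) + C)*152 = (-((1 + 11) - 30) - 144)*152 = (-(12 - 30) - 144)*152 = (-1*(-18) - 144)*152 = (18 - 144)*152 = -126*152 = -19152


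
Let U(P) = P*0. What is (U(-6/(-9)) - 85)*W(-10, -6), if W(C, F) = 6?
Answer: -510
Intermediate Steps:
U(P) = 0
(U(-6/(-9)) - 85)*W(-10, -6) = (0 - 85)*6 = -85*6 = -510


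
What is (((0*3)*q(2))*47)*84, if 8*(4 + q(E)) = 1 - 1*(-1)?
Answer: 0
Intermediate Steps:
q(E) = -15/4 (q(E) = -4 + (1 - 1*(-1))/8 = -4 + (1 + 1)/8 = -4 + (⅛)*2 = -4 + ¼ = -15/4)
(((0*3)*q(2))*47)*84 = (((0*3)*(-15/4))*47)*84 = ((0*(-15/4))*47)*84 = (0*47)*84 = 0*84 = 0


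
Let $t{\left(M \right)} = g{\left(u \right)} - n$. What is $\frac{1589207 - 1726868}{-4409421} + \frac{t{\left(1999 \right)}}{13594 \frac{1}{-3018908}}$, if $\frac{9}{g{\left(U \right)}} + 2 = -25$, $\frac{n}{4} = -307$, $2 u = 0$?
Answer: $- \frac{8171125166275357}{29970834537} \approx -2.7264 \cdot 10^{5}$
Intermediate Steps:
$u = 0$ ($u = \frac{1}{2} \cdot 0 = 0$)
$n = -1228$ ($n = 4 \left(-307\right) = -1228$)
$g{\left(U \right)} = - \frac{1}{3}$ ($g{\left(U \right)} = \frac{9}{-2 - 25} = \frac{9}{-27} = 9 \left(- \frac{1}{27}\right) = - \frac{1}{3}$)
$t{\left(M \right)} = \frac{3683}{3}$ ($t{\left(M \right)} = - \frac{1}{3} - -1228 = - \frac{1}{3} + 1228 = \frac{3683}{3}$)
$\frac{1589207 - 1726868}{-4409421} + \frac{t{\left(1999 \right)}}{13594 \frac{1}{-3018908}} = \frac{1589207 - 1726868}{-4409421} + \frac{3683}{3 \frac{13594}{-3018908}} = \left(1589207 - 1726868\right) \left(- \frac{1}{4409421}\right) + \frac{3683}{3 \cdot 13594 \left(- \frac{1}{3018908}\right)} = \left(-137661\right) \left(- \frac{1}{4409421}\right) + \frac{3683}{3 \left(- \frac{6797}{1509454}\right)} = \frac{45887}{1469807} + \frac{3683}{3} \left(- \frac{1509454}{6797}\right) = \frac{45887}{1469807} - \frac{5559319082}{20391} = - \frac{8171125166275357}{29970834537}$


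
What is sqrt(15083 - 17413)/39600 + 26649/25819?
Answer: 26649/25819 + I*sqrt(2330)/39600 ≈ 1.0321 + 0.0012189*I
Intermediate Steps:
sqrt(15083 - 17413)/39600 + 26649/25819 = sqrt(-2330)*(1/39600) + 26649*(1/25819) = (I*sqrt(2330))*(1/39600) + 26649/25819 = I*sqrt(2330)/39600 + 26649/25819 = 26649/25819 + I*sqrt(2330)/39600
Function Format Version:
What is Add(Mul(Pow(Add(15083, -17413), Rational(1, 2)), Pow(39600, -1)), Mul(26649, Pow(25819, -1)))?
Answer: Add(Rational(26649, 25819), Mul(Rational(1, 39600), I, Pow(2330, Rational(1, 2)))) ≈ Add(1.0321, Mul(0.0012189, I))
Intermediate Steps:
Add(Mul(Pow(Add(15083, -17413), Rational(1, 2)), Pow(39600, -1)), Mul(26649, Pow(25819, -1))) = Add(Mul(Pow(-2330, Rational(1, 2)), Rational(1, 39600)), Mul(26649, Rational(1, 25819))) = Add(Mul(Mul(I, Pow(2330, Rational(1, 2))), Rational(1, 39600)), Rational(26649, 25819)) = Add(Mul(Rational(1, 39600), I, Pow(2330, Rational(1, 2))), Rational(26649, 25819)) = Add(Rational(26649, 25819), Mul(Rational(1, 39600), I, Pow(2330, Rational(1, 2))))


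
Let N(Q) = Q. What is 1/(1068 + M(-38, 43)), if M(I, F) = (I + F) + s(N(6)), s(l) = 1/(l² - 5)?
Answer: 31/33264 ≈ 0.00093194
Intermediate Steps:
s(l) = 1/(-5 + l²)
M(I, F) = 1/31 + F + I (M(I, F) = (I + F) + 1/(-5 + 6²) = (F + I) + 1/(-5 + 36) = (F + I) + 1/31 = 1/31 + F + I)
1/(1068 + M(-38, 43)) = 1/(1068 + (1/31 + 43 - 38)) = 1/(1068 + 156/31) = 1/(33264/31) = 31/33264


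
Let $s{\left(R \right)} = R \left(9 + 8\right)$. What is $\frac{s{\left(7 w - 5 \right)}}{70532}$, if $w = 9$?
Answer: $\frac{493}{35266} \approx 0.013979$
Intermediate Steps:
$s{\left(R \right)} = 17 R$ ($s{\left(R \right)} = R 17 = 17 R$)
$\frac{s{\left(7 w - 5 \right)}}{70532} = \frac{17 \left(7 \cdot 9 - 5\right)}{70532} = 17 \left(63 - 5\right) \frac{1}{70532} = 17 \cdot 58 \cdot \frac{1}{70532} = 986 \cdot \frac{1}{70532} = \frac{493}{35266}$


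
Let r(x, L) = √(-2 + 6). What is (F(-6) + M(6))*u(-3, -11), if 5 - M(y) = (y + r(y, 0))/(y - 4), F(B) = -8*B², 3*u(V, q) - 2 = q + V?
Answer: 1148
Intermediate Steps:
u(V, q) = ⅔ + V/3 + q/3 (u(V, q) = ⅔ + (q + V)/3 = ⅔ + (V + q)/3 = ⅔ + (V/3 + q/3) = ⅔ + V/3 + q/3)
r(x, L) = 2 (r(x, L) = √4 = 2)
M(y) = 5 - (2 + y)/(-4 + y) (M(y) = 5 - (y + 2)/(y - 4) = 5 - (2 + y)/(-4 + y))
(F(-6) + M(6))*u(-3, -11) = (-8*(-6)² + 2*(-11 + 2*6)/(-4 + 6))*(⅔ + (⅓)*(-3) + (⅓)*(-11)) = (-8*36 + 2*(-11 + 12)/2)*(⅔ - 1 - 11/3) = (-288 + 2*(½)*1)*(-4) = (-288 + 1)*(-4) = -287*(-4) = 1148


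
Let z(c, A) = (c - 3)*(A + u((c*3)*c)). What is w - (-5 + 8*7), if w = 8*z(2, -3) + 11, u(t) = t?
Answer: -112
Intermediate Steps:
z(c, A) = (-3 + c)*(A + 3*c²) (z(c, A) = (c - 3)*(A + (c*3)*c) = (-3 + c)*(A + (3*c)*c) = (-3 + c)*(A + 3*c²))
w = -61 (w = 8*(-9*2² - 3*(-3) + 3*2³ - 3*2) + 11 = 8*(-9*4 + 9 + 3*8 - 6) + 11 = 8*(-36 + 9 + 24 - 6) + 11 = 8*(-9) + 11 = -72 + 11 = -61)
w - (-5 + 8*7) = -61 - (-5 + 8*7) = -61 - (-5 + 56) = -61 - 1*51 = -61 - 51 = -112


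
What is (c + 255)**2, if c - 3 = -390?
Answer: 17424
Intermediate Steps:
c = -387 (c = 3 - 390 = -387)
(c + 255)**2 = (-387 + 255)**2 = (-132)**2 = 17424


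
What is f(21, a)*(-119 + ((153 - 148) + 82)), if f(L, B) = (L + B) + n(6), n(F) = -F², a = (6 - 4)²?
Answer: 352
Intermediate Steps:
a = 4 (a = 2² = 4)
f(L, B) = -36 + B + L (f(L, B) = (L + B) - 1*6² = (B + L) - 1*36 = (B + L) - 36 = -36 + B + L)
f(21, a)*(-119 + ((153 - 148) + 82)) = (-36 + 4 + 21)*(-119 + ((153 - 148) + 82)) = -11*(-119 + (5 + 82)) = -11*(-119 + 87) = -11*(-32) = 352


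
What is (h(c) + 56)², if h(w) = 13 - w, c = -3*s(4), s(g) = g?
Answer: 6561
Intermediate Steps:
c = -12 (c = -3*4 = -12)
(h(c) + 56)² = ((13 - 1*(-12)) + 56)² = ((13 + 12) + 56)² = (25 + 56)² = 81² = 6561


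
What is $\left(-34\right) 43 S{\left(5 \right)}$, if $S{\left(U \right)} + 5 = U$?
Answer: $0$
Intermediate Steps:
$S{\left(U \right)} = -5 + U$
$\left(-34\right) 43 S{\left(5 \right)} = \left(-34\right) 43 \left(-5 + 5\right) = \left(-1462\right) 0 = 0$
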